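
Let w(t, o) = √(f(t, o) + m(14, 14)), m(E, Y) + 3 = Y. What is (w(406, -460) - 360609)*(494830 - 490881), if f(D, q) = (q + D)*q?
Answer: -1424044941 + 3949*√24851 ≈ -1.4234e+9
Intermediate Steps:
m(E, Y) = -3 + Y
f(D, q) = q*(D + q) (f(D, q) = (D + q)*q = q*(D + q))
w(t, o) = √(11 + o*(o + t)) (w(t, o) = √(o*(t + o) + (-3 + 14)) = √(o*(o + t) + 11) = √(11 + o*(o + t)))
(w(406, -460) - 360609)*(494830 - 490881) = (√(11 - 460*(-460 + 406)) - 360609)*(494830 - 490881) = (√(11 - 460*(-54)) - 360609)*3949 = (√(11 + 24840) - 360609)*3949 = (√24851 - 360609)*3949 = (-360609 + √24851)*3949 = -1424044941 + 3949*√24851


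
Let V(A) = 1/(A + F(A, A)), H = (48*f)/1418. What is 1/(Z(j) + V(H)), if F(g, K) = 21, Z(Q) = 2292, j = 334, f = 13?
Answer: 15201/34841401 ≈ 0.00043629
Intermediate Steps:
H = 312/709 (H = (48*13)/1418 = 624*(1/1418) = 312/709 ≈ 0.44006)
V(A) = 1/(21 + A) (V(A) = 1/(A + 21) = 1/(21 + A))
1/(Z(j) + V(H)) = 1/(2292 + 1/(21 + 312/709)) = 1/(2292 + 1/(15201/709)) = 1/(2292 + 709/15201) = 1/(34841401/15201) = 15201/34841401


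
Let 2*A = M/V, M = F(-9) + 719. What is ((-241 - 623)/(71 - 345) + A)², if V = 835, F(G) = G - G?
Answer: 672306523249/52344864100 ≈ 12.844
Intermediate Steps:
F(G) = 0
M = 719 (M = 0 + 719 = 719)
A = 719/1670 (A = (719/835)/2 = (719*(1/835))/2 = (½)*(719/835) = 719/1670 ≈ 0.43054)
((-241 - 623)/(71 - 345) + A)² = ((-241 - 623)/(71 - 345) + 719/1670)² = (-864/(-274) + 719/1670)² = (-864*(-1/274) + 719/1670)² = (432/137 + 719/1670)² = (819943/228790)² = 672306523249/52344864100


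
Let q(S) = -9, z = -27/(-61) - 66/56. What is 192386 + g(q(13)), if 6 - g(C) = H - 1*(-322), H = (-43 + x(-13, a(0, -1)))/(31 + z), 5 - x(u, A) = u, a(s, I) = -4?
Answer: 9928333070/51691 ≈ 1.9207e+5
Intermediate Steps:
z = -1257/1708 (z = -27*(-1/61) - 66*1/56 = 27/61 - 33/28 = -1257/1708 ≈ -0.73595)
x(u, A) = 5 - u
H = -42700/51691 (H = (-43 + (5 - 1*(-13)))/(31 - 1257/1708) = (-43 + (5 + 13))/(51691/1708) = (-43 + 18)*(1708/51691) = -25*1708/51691 = -42700/51691 ≈ -0.82606)
g(C) = -16291656/51691 (g(C) = 6 - (-42700/51691 - 1*(-322)) = 6 - (-42700/51691 + 322) = 6 - 1*16601802/51691 = 6 - 16601802/51691 = -16291656/51691)
192386 + g(q(13)) = 192386 - 16291656/51691 = 9928333070/51691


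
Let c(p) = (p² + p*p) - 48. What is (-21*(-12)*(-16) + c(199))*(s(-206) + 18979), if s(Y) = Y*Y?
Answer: 4613617630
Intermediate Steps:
s(Y) = Y²
c(p) = -48 + 2*p² (c(p) = (p² + p²) - 48 = 2*p² - 48 = -48 + 2*p²)
(-21*(-12)*(-16) + c(199))*(s(-206) + 18979) = (-21*(-12)*(-16) + (-48 + 2*199²))*((-206)² + 18979) = (252*(-16) + (-48 + 2*39601))*(42436 + 18979) = (-4032 + (-48 + 79202))*61415 = (-4032 + 79154)*61415 = 75122*61415 = 4613617630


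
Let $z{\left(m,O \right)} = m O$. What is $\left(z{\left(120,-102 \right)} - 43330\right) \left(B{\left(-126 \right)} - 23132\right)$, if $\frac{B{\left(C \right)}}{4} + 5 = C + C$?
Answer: $1342571200$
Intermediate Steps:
$B{\left(C \right)} = -20 + 8 C$ ($B{\left(C \right)} = -20 + 4 \left(C + C\right) = -20 + 4 \cdot 2 C = -20 + 8 C$)
$z{\left(m,O \right)} = O m$
$\left(z{\left(120,-102 \right)} - 43330\right) \left(B{\left(-126 \right)} - 23132\right) = \left(\left(-102\right) 120 - 43330\right) \left(\left(-20 + 8 \left(-126\right)\right) - 23132\right) = \left(-12240 - 43330\right) \left(\left(-20 - 1008\right) - 23132\right) = - 55570 \left(-1028 - 23132\right) = \left(-55570\right) \left(-24160\right) = 1342571200$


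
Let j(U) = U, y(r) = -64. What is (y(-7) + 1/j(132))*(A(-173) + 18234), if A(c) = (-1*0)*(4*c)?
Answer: -25670433/22 ≈ -1.1668e+6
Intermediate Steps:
A(c) = 0 (A(c) = 0*(4*c) = 0)
(y(-7) + 1/j(132))*(A(-173) + 18234) = (-64 + 1/132)*(0 + 18234) = (-64 + 1/132)*18234 = -8447/132*18234 = -25670433/22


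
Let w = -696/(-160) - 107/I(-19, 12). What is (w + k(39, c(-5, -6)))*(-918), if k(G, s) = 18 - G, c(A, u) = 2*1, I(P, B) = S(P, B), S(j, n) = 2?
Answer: 643977/10 ≈ 64398.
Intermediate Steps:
I(P, B) = 2
c(A, u) = 2
w = -983/20 (w = -696/(-160) - 107/2 = -696*(-1/160) - 107*½ = 87/20 - 107/2 = -983/20 ≈ -49.150)
(w + k(39, c(-5, -6)))*(-918) = (-983/20 + (18 - 1*39))*(-918) = (-983/20 + (18 - 39))*(-918) = (-983/20 - 21)*(-918) = -1403/20*(-918) = 643977/10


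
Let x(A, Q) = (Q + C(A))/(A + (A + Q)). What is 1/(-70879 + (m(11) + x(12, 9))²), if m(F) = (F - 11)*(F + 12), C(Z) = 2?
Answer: -9/637910 ≈ -1.4109e-5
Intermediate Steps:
x(A, Q) = (2 + Q)/(Q + 2*A) (x(A, Q) = (Q + 2)/(A + (A + Q)) = (2 + Q)/(Q + 2*A))
m(F) = (-11 + F)*(12 + F)
1/(-70879 + (m(11) + x(12, 9))²) = 1/(-70879 + ((-132 + 11 + 11²) + (2 + 9)/(9 + 2*12))²) = 1/(-70879 + ((-132 + 11 + 121) + 11/(9 + 24))²) = 1/(-70879 + (0 + 11/33)²) = 1/(-70879 + (0 + (1/33)*11)²) = 1/(-70879 + (0 + ⅓)²) = 1/(-70879 + (⅓)²) = 1/(-70879 + ⅑) = 1/(-637910/9) = -9/637910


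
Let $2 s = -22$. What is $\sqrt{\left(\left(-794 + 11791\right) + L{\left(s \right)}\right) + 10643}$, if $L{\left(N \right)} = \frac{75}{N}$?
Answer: $\frac{\sqrt{2617615}}{11} \approx 147.08$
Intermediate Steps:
$s = -11$ ($s = \frac{1}{2} \left(-22\right) = -11$)
$\sqrt{\left(\left(-794 + 11791\right) + L{\left(s \right)}\right) + 10643} = \sqrt{\left(\left(-794 + 11791\right) + \frac{75}{-11}\right) + 10643} = \sqrt{\left(10997 + 75 \left(- \frac{1}{11}\right)\right) + 10643} = \sqrt{\left(10997 - \frac{75}{11}\right) + 10643} = \sqrt{\frac{120892}{11} + 10643} = \sqrt{\frac{237965}{11}} = \frac{\sqrt{2617615}}{11}$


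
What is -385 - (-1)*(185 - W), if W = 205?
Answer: -405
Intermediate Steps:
-385 - (-1)*(185 - W) = -385 - (-1)*(185 - 1*205) = -385 - (-1)*(185 - 205) = -385 - (-1)*(-20) = -385 - 1*20 = -385 - 20 = -405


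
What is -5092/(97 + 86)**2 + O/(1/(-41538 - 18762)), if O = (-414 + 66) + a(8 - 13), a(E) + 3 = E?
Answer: 718901660108/33489 ≈ 2.1467e+7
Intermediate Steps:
a(E) = -3 + E
O = -356 (O = (-414 + 66) + (-3 + (8 - 13)) = -348 + (-3 - 5) = -348 - 8 = -356)
-5092/(97 + 86)**2 + O/(1/(-41538 - 18762)) = -5092/(97 + 86)**2 - 356/(1/(-41538 - 18762)) = -5092/(183**2) - 356/(1/(-60300)) = -5092/33489 - 356/(-1/60300) = -5092*1/33489 - 356*(-60300) = -5092/33489 + 21466800 = 718901660108/33489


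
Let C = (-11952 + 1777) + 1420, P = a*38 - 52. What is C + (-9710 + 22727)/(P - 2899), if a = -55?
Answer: -44146972/5041 ≈ -8757.6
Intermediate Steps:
P = -2142 (P = -55*38 - 52 = -2090 - 52 = -2142)
C = -8755 (C = -10175 + 1420 = -8755)
C + (-9710 + 22727)/(P - 2899) = -8755 + (-9710 + 22727)/(-2142 - 2899) = -8755 + 13017/(-5041) = -8755 + 13017*(-1/5041) = -8755 - 13017/5041 = -44146972/5041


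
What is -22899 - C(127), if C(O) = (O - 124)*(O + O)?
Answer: -23661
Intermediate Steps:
C(O) = 2*O*(-124 + O) (C(O) = (-124 + O)*(2*O) = 2*O*(-124 + O))
-22899 - C(127) = -22899 - 2*127*(-124 + 127) = -22899 - 2*127*3 = -22899 - 1*762 = -22899 - 762 = -23661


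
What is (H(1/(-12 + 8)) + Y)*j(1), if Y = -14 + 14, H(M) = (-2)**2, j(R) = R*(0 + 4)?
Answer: 16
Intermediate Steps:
j(R) = 4*R (j(R) = R*4 = 4*R)
H(M) = 4
Y = 0
(H(1/(-12 + 8)) + Y)*j(1) = (4 + 0)*(4*1) = 4*4 = 16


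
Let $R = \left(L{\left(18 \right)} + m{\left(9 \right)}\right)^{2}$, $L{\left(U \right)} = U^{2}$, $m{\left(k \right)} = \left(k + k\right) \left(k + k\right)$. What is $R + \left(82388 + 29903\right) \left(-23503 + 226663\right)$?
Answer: $22813459464$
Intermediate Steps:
$m{\left(k \right)} = 4 k^{2}$ ($m{\left(k \right)} = 2 k 2 k = 4 k^{2}$)
$R = 419904$ ($R = \left(18^{2} + 4 \cdot 9^{2}\right)^{2} = \left(324 + 4 \cdot 81\right)^{2} = \left(324 + 324\right)^{2} = 648^{2} = 419904$)
$R + \left(82388 + 29903\right) \left(-23503 + 226663\right) = 419904 + \left(82388 + 29903\right) \left(-23503 + 226663\right) = 419904 + 112291 \cdot 203160 = 419904 + 22813039560 = 22813459464$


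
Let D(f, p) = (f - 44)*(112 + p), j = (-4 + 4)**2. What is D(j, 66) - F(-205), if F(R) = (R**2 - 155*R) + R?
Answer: -81427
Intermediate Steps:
j = 0 (j = 0**2 = 0)
F(R) = R**2 - 154*R
D(f, p) = (-44 + f)*(112 + p)
D(j, 66) - F(-205) = (-4928 - 44*66 + 112*0 + 0*66) - (-205)*(-154 - 205) = (-4928 - 2904 + 0 + 0) - (-205)*(-359) = -7832 - 1*73595 = -7832 - 73595 = -81427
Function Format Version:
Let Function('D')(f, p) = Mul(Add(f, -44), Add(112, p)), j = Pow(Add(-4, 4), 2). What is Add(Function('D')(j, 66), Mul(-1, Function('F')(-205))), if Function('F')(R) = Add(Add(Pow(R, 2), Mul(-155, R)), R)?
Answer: -81427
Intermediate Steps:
j = 0 (j = Pow(0, 2) = 0)
Function('F')(R) = Add(Pow(R, 2), Mul(-154, R))
Function('D')(f, p) = Mul(Add(-44, f), Add(112, p))
Add(Function('D')(j, 66), Mul(-1, Function('F')(-205))) = Add(Add(-4928, Mul(-44, 66), Mul(112, 0), Mul(0, 66)), Mul(-1, Mul(-205, Add(-154, -205)))) = Add(Add(-4928, -2904, 0, 0), Mul(-1, Mul(-205, -359))) = Add(-7832, Mul(-1, 73595)) = Add(-7832, -73595) = -81427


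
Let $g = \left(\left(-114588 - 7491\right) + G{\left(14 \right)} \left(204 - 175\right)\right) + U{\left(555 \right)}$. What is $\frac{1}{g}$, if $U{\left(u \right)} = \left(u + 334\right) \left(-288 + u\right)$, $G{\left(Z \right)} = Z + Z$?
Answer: $\frac{1}{116096} \approx 8.6136 \cdot 10^{-6}$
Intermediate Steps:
$G{\left(Z \right)} = 2 Z$
$U{\left(u \right)} = \left(-288 + u\right) \left(334 + u\right)$ ($U{\left(u \right)} = \left(334 + u\right) \left(-288 + u\right) = \left(-288 + u\right) \left(334 + u\right)$)
$g = 116096$ ($g = \left(\left(-114588 - 7491\right) + 2 \cdot 14 \left(204 - 175\right)\right) + \left(-96192 + 555^{2} + 46 \cdot 555\right) = \left(-122079 + 28 \cdot 29\right) + \left(-96192 + 308025 + 25530\right) = \left(-122079 + 812\right) + 237363 = -121267 + 237363 = 116096$)
$\frac{1}{g} = \frac{1}{116096}$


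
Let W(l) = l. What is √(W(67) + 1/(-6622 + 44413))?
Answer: √10631859602/12597 ≈ 8.1853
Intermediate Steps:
√(W(67) + 1/(-6622 + 44413)) = √(67 + 1/(-6622 + 44413)) = √(67 + 1/37791) = √(2531998/37791) = √10631859602/12597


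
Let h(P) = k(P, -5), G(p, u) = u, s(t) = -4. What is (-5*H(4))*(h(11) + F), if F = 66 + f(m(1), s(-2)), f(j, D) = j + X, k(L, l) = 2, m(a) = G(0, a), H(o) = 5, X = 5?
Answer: -1850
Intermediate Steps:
m(a) = a
f(j, D) = 5 + j (f(j, D) = j + 5 = 5 + j)
h(P) = 2
F = 72 (F = 66 + (5 + 1) = 66 + 6 = 72)
(-5*H(4))*(h(11) + F) = (-5*5)*(2 + 72) = -25*74 = -1850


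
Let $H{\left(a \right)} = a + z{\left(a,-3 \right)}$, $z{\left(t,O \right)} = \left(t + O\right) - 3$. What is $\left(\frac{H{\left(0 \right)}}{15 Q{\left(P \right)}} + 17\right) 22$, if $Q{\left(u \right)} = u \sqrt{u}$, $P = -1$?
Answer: $374 - \frac{44 i}{5} \approx 374.0 - 8.8 i$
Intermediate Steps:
$z{\left(t,O \right)} = -3 + O + t$ ($z{\left(t,O \right)} = \left(O + t\right) - 3 = -3 + O + t$)
$H{\left(a \right)} = -6 + 2 a$ ($H{\left(a \right)} = a - \left(6 - a\right) = a + \left(-6 + a\right) = -6 + 2 a$)
$Q{\left(u \right)} = u^{\frac{3}{2}}$
$\left(\frac{H{\left(0 \right)}}{15 Q{\left(P \right)}} + 17\right) 22 = \left(\frac{-6 + 2 \cdot 0}{15 \left(-1\right)^{\frac{3}{2}}} + 17\right) 22 = \left(\frac{-6 + 0}{15 \left(- i\right)} + 17\right) 22 = \left(- \frac{6}{\left(-15\right) i} + 17\right) 22 = \left(- 6 \frac{i}{15} + 17\right) 22 = \left(- \frac{2 i}{5} + 17\right) 22 = \left(17 - \frac{2 i}{5}\right) 22 = 374 - \frac{44 i}{5}$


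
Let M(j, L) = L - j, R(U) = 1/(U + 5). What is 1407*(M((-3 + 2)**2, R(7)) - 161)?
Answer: -911267/4 ≈ -2.2782e+5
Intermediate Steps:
R(U) = 1/(5 + U)
1407*(M((-3 + 2)**2, R(7)) - 161) = 1407*((1/(5 + 7) - (-3 + 2)**2) - 161) = 1407*((1/12 - 1*(-1)**2) - 161) = 1407*((1/12 - 1*1) - 161) = 1407*((1/12 - 1) - 161) = 1407*(-11/12 - 161) = 1407*(-1943/12) = -911267/4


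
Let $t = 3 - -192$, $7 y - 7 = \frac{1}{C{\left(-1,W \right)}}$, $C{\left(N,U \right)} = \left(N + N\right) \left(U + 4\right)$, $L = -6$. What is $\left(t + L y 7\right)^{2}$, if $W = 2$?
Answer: $\frac{94249}{4} \approx 23562.0$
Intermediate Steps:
$C{\left(N,U \right)} = 2 N \left(4 + U\right)$
$y = \frac{83}{84}$ ($y = 1 + \frac{1}{7 \cdot 2 \left(-1\right) \left(4 + 2\right)} = 1 + \frac{1}{7 \cdot 2 \left(-1\right) 6} = 1 + \frac{1}{7 \left(-12\right)} = 1 + \frac{1}{7} \left(- \frac{1}{12}\right) = 1 - \frac{1}{84} = \frac{83}{84} \approx 0.9881$)
$t = 195$ ($t = 3 + 192 = 195$)
$\left(t + L y 7\right)^{2} = \left(195 + \left(-6\right) \frac{83}{84} \cdot 7\right)^{2} = \left(195 - \frac{83}{2}\right)^{2} = \left(\frac{307}{2}\right)^{2} = \frac{94249}{4}$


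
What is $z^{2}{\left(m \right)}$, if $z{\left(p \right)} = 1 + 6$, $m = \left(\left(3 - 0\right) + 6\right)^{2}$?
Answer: $49$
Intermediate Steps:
$m = 81$ ($m = \left(\left(3 + 0\right) + 6\right)^{2} = \left(3 + 6\right)^{2} = 9^{2} = 81$)
$z{\left(p \right)} = 7$
$z^{2}{\left(m \right)} = 7^{2} = 49$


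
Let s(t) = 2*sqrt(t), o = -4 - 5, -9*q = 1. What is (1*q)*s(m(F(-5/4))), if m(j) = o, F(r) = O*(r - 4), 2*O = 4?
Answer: -2*I/3 ≈ -0.66667*I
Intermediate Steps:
q = -1/9 (q = -1/9*1 = -1/9 ≈ -0.11111)
O = 2 (O = (1/2)*4 = 2)
o = -9
F(r) = -8 + 2*r (F(r) = 2*(r - 4) = 2*(-4 + r) = -8 + 2*r)
m(j) = -9
(1*q)*s(m(F(-5/4))) = (1*(-1/9))*(2*sqrt(-9)) = -2*3*I/9 = -2*I/3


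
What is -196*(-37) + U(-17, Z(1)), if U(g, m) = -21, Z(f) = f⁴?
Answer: 7231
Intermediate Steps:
-196*(-37) + U(-17, Z(1)) = -196*(-37) - 21 = 7252 - 21 = 7231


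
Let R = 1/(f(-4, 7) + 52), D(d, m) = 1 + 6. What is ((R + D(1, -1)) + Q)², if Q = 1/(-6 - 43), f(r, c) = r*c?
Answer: 68178049/1382976 ≈ 49.298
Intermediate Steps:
D(d, m) = 7
f(r, c) = c*r
R = 1/24 (R = 1/(7*(-4) + 52) = 1/(-28 + 52) = 1/24 ≈ 0.041667)
Q = -1/49 (Q = 1/(-49) = -1/49 ≈ -0.020408)
((R + D(1, -1)) + Q)² = ((1/24 + 7) - 1/49)² = (169/24 - 1/49)² = (8257/1176)² = 68178049/1382976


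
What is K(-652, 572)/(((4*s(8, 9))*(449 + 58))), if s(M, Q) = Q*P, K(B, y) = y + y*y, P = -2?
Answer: -2101/234 ≈ -8.9786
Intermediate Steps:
K(B, y) = y + y²
s(M, Q) = -2*Q (s(M, Q) = Q*(-2) = -2*Q)
K(-652, 572)/(((4*s(8, 9))*(449 + 58))) = (572*(1 + 572))/(((4*(-2*9))*(449 + 58))) = (572*573)/(((4*(-18))*507)) = 327756/((-72*507)) = 327756/(-36504) = 327756*(-1/36504) = -2101/234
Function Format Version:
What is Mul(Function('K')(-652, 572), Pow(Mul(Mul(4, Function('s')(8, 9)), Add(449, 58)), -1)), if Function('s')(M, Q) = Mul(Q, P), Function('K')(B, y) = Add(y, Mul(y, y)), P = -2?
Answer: Rational(-2101, 234) ≈ -8.9786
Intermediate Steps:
Function('K')(B, y) = Add(y, Pow(y, 2))
Function('s')(M, Q) = Mul(-2, Q) (Function('s')(M, Q) = Mul(Q, -2) = Mul(-2, Q))
Mul(Function('K')(-652, 572), Pow(Mul(Mul(4, Function('s')(8, 9)), Add(449, 58)), -1)) = Mul(Mul(572, Add(1, 572)), Pow(Mul(Mul(4, Mul(-2, 9)), Add(449, 58)), -1)) = Mul(Mul(572, 573), Pow(Mul(Mul(4, -18), 507), -1)) = Mul(327756, Pow(Mul(-72, 507), -1)) = Mul(327756, Pow(-36504, -1)) = Mul(327756, Rational(-1, 36504)) = Rational(-2101, 234)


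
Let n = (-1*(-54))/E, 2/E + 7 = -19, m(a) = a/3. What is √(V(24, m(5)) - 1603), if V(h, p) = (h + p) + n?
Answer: I*√20514/3 ≈ 47.742*I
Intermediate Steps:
m(a) = a/3 (m(a) = a*(⅓) = a/3)
E = -1/13 (E = 2/(-7 - 19) = 2/(-26) = 2*(-1/26) = -1/13 ≈ -0.076923)
n = -702 (n = (-1*(-54))/(-1/13) = 54*(-13) = -702)
V(h, p) = -702 + h + p (V(h, p) = (h + p) - 702 = -702 + h + p)
√(V(24, m(5)) - 1603) = √((-702 + 24 + (⅓)*5) - 1603) = √((-702 + 24 + 5/3) - 1603) = √(-2029/3 - 1603) = √(-6838/3) = I*√20514/3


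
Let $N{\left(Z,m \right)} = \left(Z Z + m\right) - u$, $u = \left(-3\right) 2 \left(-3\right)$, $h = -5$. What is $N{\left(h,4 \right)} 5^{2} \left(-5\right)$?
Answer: $-1375$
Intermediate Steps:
$u = 18$ ($u = \left(-6\right) \left(-3\right) = 18$)
$N{\left(Z,m \right)} = -18 + m + Z^{2}$ ($N{\left(Z,m \right)} = \left(Z Z + m\right) - 18 = \left(Z^{2} + m\right) - 18 = \left(m + Z^{2}\right) - 18 = -18 + m + Z^{2}$)
$N{\left(h,4 \right)} 5^{2} \left(-5\right) = \left(-18 + 4 + \left(-5\right)^{2}\right) 5^{2} \left(-5\right) = \left(-18 + 4 + 25\right) 25 \left(-5\right) = 11 \cdot 25 \left(-5\right) = 275 \left(-5\right) = -1375$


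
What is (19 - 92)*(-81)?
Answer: 5913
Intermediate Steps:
(19 - 92)*(-81) = -73*(-81) = 5913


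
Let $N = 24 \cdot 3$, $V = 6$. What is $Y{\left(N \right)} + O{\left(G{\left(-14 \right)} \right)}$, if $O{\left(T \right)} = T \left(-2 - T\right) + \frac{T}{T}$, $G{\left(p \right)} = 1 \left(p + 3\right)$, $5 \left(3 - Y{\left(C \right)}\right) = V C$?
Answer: $- \frac{907}{5} \approx -181.4$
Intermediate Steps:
$N = 72$
$Y{\left(C \right)} = 3 - \frac{6 C}{5}$
$G{\left(p \right)} = 3 + p$ ($G{\left(p \right)} = 1 \left(3 + p\right) = 3 + p$)
$O{\left(T \right)} = 1 + T \left(-2 - T\right)$ ($O{\left(T \right)} = T \left(-2 - T\right) + 1 = 1 + T \left(-2 - T\right)$)
$Y{\left(N \right)} + O{\left(G{\left(-14 \right)} \right)} = \left(3 - \frac{432}{5}\right) - \left(-1 + \left(3 - 14\right)^{2} + 2 \left(3 - 14\right)\right) = \left(3 - \frac{432}{5}\right) - 98 = - \frac{417}{5} + \left(1 - 121 + 22\right) = - \frac{417}{5} - 98 = - \frac{907}{5}$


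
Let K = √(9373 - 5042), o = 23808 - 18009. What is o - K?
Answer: 5799 - √4331 ≈ 5733.2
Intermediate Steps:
o = 5799
K = √4331 ≈ 65.810
o - K = 5799 - √4331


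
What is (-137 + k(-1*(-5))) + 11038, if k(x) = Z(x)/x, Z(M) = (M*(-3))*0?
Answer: 10901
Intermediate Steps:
Z(M) = 0 (Z(M) = -3*M*0 = 0)
k(x) = 0 (k(x) = 0/x = 0)
(-137 + k(-1*(-5))) + 11038 = (-137 + 0) + 11038 = -137 + 11038 = 10901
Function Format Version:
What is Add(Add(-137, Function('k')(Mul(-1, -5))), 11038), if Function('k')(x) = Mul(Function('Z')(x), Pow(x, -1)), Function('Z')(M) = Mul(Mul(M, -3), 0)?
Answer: 10901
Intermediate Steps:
Function('Z')(M) = 0 (Function('Z')(M) = Mul(Mul(-3, M), 0) = 0)
Function('k')(x) = 0 (Function('k')(x) = Mul(0, Pow(x, -1)) = 0)
Add(Add(-137, Function('k')(Mul(-1, -5))), 11038) = Add(Add(-137, 0), 11038) = Add(-137, 11038) = 10901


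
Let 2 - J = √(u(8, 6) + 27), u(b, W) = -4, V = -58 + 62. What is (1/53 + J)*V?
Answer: 428/53 - 4*√23 ≈ -11.108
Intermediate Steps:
V = 4
J = 2 - √23 (J = 2 - √(-4 + 27) = 2 - √23 ≈ -2.7958)
(1/53 + J)*V = (1/53 + (2 - √23))*4 = (107/53 - √23)*4 = 428/53 - 4*√23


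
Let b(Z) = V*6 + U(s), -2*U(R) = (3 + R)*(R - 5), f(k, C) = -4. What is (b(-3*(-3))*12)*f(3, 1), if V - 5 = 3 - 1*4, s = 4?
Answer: -1320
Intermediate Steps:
V = 4 (V = 5 + (3 - 1*4) = 5 + (3 - 4) = 5 - 1 = 4)
U(R) = -(-5 + R)*(3 + R)/2 (U(R) = -(3 + R)*(R - 5)/2 = -(3 + R)*(-5 + R)/2 = -(-5 + R)*(3 + R)/2)
b(Z) = 55/2 (b(Z) = 4*6 + (15/2 + 4 - ½*4²) = 24 + (15/2 + 4 - ½*16) = 24 + (15/2 + 4 - 8) = 24 + 7/2 = 55/2)
(b(-3*(-3))*12)*f(3, 1) = ((55/2)*12)*(-4) = 330*(-4) = -1320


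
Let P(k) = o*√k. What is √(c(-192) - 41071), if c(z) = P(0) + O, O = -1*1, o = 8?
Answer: 4*I*√2567 ≈ 202.66*I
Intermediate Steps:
P(k) = 8*√k
O = -1
c(z) = -1 (c(z) = 8*√0 - 1 = 8*0 - 1 = 0 - 1 = -1)
√(c(-192) - 41071) = √(-1 - 41071) = √(-41072) = 4*I*√2567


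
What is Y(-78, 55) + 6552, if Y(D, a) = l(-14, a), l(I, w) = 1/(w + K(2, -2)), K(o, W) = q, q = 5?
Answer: 393121/60 ≈ 6552.0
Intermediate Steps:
K(o, W) = 5
l(I, w) = 1/(5 + w) (l(I, w) = 1/(w + 5) = 1/(5 + w))
Y(D, a) = 1/(5 + a)
Y(-78, 55) + 6552 = 1/(5 + 55) + 6552 = 1/60 + 6552 = 393121/60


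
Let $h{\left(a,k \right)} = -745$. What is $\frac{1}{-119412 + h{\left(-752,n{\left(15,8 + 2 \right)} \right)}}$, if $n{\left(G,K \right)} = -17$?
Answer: $- \frac{1}{120157} \approx -8.3224 \cdot 10^{-6}$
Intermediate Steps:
$\frac{1}{-119412 + h{\left(-752,n{\left(15,8 + 2 \right)} \right)}} = \frac{1}{-119412 - 745} = \frac{1}{-120157} = - \frac{1}{120157}$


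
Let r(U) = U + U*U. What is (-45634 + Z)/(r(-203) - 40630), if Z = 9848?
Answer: -17893/188 ≈ -95.176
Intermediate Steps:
r(U) = U + U**2
(-45634 + Z)/(r(-203) - 40630) = (-45634 + 9848)/(-203*(1 - 203) - 40630) = -35786/(-203*(-202) - 40630) = -35786/(41006 - 40630) = -35786/376 = -35786*1/376 = -17893/188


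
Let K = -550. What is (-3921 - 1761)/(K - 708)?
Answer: 2841/629 ≈ 4.5167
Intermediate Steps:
(-3921 - 1761)/(K - 708) = (-3921 - 1761)/(-550 - 708) = -5682/(-1258) = -5682*(-1/1258) = 2841/629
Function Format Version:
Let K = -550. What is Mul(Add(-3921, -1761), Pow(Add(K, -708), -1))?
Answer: Rational(2841, 629) ≈ 4.5167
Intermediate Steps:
Mul(Add(-3921, -1761), Pow(Add(K, -708), -1)) = Mul(Add(-3921, -1761), Pow(Add(-550, -708), -1)) = Mul(-5682, Pow(-1258, -1)) = Mul(-5682, Rational(-1, 1258)) = Rational(2841, 629)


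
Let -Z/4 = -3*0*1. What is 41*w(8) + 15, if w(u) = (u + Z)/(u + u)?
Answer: 71/2 ≈ 35.500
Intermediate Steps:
Z = 0 (Z = -4*(-3*0) = -0 = -4*0 = 0)
w(u) = 1/2 (w(u) = (u + 0)/(u + u) = u/((2*u)) = u*(1/(2*u)) = 1/2)
41*w(8) + 15 = 41*(1/2) + 15 = 41/2 + 15 = 71/2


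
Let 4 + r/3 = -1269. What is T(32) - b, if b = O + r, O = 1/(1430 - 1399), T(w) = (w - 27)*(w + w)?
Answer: 128308/31 ≈ 4139.0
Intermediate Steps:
r = -3819 (r = -12 + 3*(-1269) = -12 - 3807 = -3819)
T(w) = 2*w*(-27 + w) (T(w) = (-27 + w)*(2*w) = 2*w*(-27 + w))
O = 1/31 ≈ 0.032258
b = -118388/31 (b = 1/31 - 3819 = -118388/31 ≈ -3819.0)
T(32) - b = 2*32*(-27 + 32) - 1*(-118388/31) = 2*32*5 + 118388/31 = 320 + 118388/31 = 128308/31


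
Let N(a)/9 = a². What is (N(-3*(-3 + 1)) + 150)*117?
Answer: 55458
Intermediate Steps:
N(a) = 9*a²
(N(-3*(-3 + 1)) + 150)*117 = (9*(-3*(-3 + 1))² + 150)*117 = (9*(-3*(-2))² + 150)*117 = (9*6² + 150)*117 = (9*36 + 150)*117 = (324 + 150)*117 = 474*117 = 55458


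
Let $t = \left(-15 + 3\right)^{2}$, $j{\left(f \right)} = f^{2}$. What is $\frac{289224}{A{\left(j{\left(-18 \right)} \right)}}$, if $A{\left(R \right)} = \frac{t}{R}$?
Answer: $650754$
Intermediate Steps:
$t = 144$ ($t = \left(-12\right)^{2} = 144$)
$A{\left(R \right)} = \frac{144}{R}$
$\frac{289224}{A{\left(j{\left(-18 \right)} \right)}} = \frac{289224}{144 \frac{1}{\left(-18\right)^{2}}} = \frac{289224}{144 \cdot \frac{1}{324}} = \frac{289224}{\frac{4}{9}} = 289224 \cdot \frac{9}{4} = 650754$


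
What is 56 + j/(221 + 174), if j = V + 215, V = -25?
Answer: 4462/79 ≈ 56.481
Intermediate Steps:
j = 190 (j = -25 + 215 = 190)
56 + j/(221 + 174) = 56 + 190/(221 + 174) = 56 + 190/395 = 56 + 190*(1/395) = 56 + 38/79 = 4462/79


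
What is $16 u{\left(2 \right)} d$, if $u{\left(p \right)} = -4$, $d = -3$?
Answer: $192$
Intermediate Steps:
$16 u{\left(2 \right)} d = 16 \left(-4\right) \left(-3\right) = \left(-64\right) \left(-3\right) = 192$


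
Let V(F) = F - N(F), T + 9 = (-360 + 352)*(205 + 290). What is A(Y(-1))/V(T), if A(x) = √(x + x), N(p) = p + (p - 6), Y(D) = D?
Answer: I*√2/3975 ≈ 0.00035578*I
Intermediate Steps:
N(p) = -6 + 2*p (N(p) = p + (-6 + p) = -6 + 2*p)
A(x) = √2*√x (A(x) = √(2*x) = √2*√x)
T = -3969 (T = -9 + (-360 + 352)*(205 + 290) = -9 - 8*495 = -9 - 3960 = -3969)
V(F) = 6 - F (V(F) = F - (-6 + 2*F) = F + (6 - 2*F) = 6 - F)
A(Y(-1))/V(T) = (√2*√(-1))/(6 - 1*(-3969)) = (√2*I)/(6 + 3969) = (I*√2)/3975 = (I*√2)*(1/3975) = I*√2/3975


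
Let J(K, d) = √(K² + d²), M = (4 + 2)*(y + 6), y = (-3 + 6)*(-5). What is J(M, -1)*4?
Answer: 4*√2917 ≈ 216.04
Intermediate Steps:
y = -15 (y = 3*(-5) = -15)
M = -54 (M = (4 + 2)*(-15 + 6) = 6*(-9) = -54)
J(M, -1)*4 = √((-54)² + (-1)²)*4 = √(2916 + 1)*4 = √2917*4 = 4*√2917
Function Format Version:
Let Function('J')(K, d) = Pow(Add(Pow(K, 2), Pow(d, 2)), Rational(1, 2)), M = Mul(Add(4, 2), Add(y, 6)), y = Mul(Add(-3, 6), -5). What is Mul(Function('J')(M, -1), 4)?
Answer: Mul(4, Pow(2917, Rational(1, 2))) ≈ 216.04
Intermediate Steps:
y = -15 (y = Mul(3, -5) = -15)
M = -54 (M = Mul(Add(4, 2), Add(-15, 6)) = Mul(6, -9) = -54)
Mul(Function('J')(M, -1), 4) = Mul(Pow(Add(Pow(-54, 2), Pow(-1, 2)), Rational(1, 2)), 4) = Mul(Pow(Add(2916, 1), Rational(1, 2)), 4) = Mul(Pow(2917, Rational(1, 2)), 4) = Mul(4, Pow(2917, Rational(1, 2)))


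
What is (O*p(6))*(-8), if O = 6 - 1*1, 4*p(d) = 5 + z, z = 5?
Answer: -100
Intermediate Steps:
p(d) = 5/2 (p(d) = (5 + 5)/4 = (1/4)*10 = 5/2)
O = 5 (O = 6 - 1 = 5)
(O*p(6))*(-8) = (5*(5/2))*(-8) = (25/2)*(-8) = -100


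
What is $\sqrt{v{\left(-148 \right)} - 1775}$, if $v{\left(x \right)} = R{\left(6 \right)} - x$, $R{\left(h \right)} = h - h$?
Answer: $i \sqrt{1627} \approx 40.336 i$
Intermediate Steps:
$R{\left(h \right)} = 0$
$v{\left(x \right)} = - x$ ($v{\left(x \right)} = 0 - x = - x$)
$\sqrt{v{\left(-148 \right)} - 1775} = \sqrt{\left(-1\right) \left(-148\right) - 1775} = \sqrt{148 - 1775} = \sqrt{-1627} = i \sqrt{1627}$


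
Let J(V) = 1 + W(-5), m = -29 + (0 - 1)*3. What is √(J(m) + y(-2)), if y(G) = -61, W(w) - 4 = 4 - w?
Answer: I*√47 ≈ 6.8557*I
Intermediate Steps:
W(w) = 8 - w (W(w) = 4 + (4 - w) = 8 - w)
m = -32 (m = -29 - 1*3 = -29 - 3 = -32)
J(V) = 14 (J(V) = 1 + (8 - 1*(-5)) = 1 + (8 + 5) = 1 + 13 = 14)
√(J(m) + y(-2)) = √(14 - 61) = √(-47) = I*√47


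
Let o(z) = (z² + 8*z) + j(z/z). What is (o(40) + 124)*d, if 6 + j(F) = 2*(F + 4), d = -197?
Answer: -403456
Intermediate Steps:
j(F) = 2 + 2*F (j(F) = -6 + 2*(F + 4) = -6 + 2*(4 + F) = -6 + (8 + 2*F) = 2 + 2*F)
o(z) = 4 + z² + 8*z (o(z) = (z² + 8*z) + (2 + 2*(z/z)) = (z² + 8*z) + (2 + 2*1) = (z² + 8*z) + (2 + 2) = (z² + 8*z) + 4 = 4 + z² + 8*z)
(o(40) + 124)*d = ((4 + 40² + 8*40) + 124)*(-197) = ((4 + 1600 + 320) + 124)*(-197) = (1924 + 124)*(-197) = 2048*(-197) = -403456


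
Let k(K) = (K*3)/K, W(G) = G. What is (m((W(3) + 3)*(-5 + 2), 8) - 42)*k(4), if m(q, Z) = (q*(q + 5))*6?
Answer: 4086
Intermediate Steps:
k(K) = 3 (k(K) = (3*K)/K = 3)
m(q, Z) = 6*q*(5 + q) (m(q, Z) = (q*(5 + q))*6 = 6*q*(5 + q))
(m((W(3) + 3)*(-5 + 2), 8) - 42)*k(4) = (6*((3 + 3)*(-5 + 2))*(5 + (3 + 3)*(-5 + 2)) - 42)*3 = (6*(6*(-3))*(5 + 6*(-3)) - 42)*3 = (6*(-18)*(5 - 18) - 42)*3 = (6*(-18)*(-13) - 42)*3 = (1404 - 42)*3 = 1362*3 = 4086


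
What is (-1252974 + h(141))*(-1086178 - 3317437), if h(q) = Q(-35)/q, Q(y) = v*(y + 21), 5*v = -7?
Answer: 777983642931556/141 ≈ 5.5176e+12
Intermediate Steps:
v = -7/5 (v = (⅕)*(-7) = -7/5 ≈ -1.4000)
Q(y) = -147/5 - 7*y/5 (Q(y) = -7*(y + 21)/5 = -7*(21 + y)/5 = -147/5 - 7*y/5)
h(q) = 98/(5*q) (h(q) = (-147/5 - 7/5*(-35))/q = (-147/5 + 49)/q = 98/(5*q))
(-1252974 + h(141))*(-1086178 - 3317437) = (-1252974 + (98/5)/141)*(-1086178 - 3317437) = (-1252974 + (98/5)*(1/141))*(-4403615) = (-1252974 + 98/705)*(-4403615) = -883346572/705*(-4403615) = 777983642931556/141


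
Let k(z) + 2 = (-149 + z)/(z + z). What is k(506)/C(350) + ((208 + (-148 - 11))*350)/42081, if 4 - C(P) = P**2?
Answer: 708695408609/1738870408704 ≈ 0.40756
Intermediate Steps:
k(z) = -2 + (-149 + z)/(2*z) (k(z) = -2 + (-149 + z)/(z + z) = -2 + (-149 + z)/((2*z)) = -2 + (-149 + z)*(1/(2*z)) = -2 + (-149 + z)/(2*z))
C(P) = 4 - P**2
k(506)/C(350) + ((208 + (-148 - 11))*350)/42081 = ((1/2)*(-149 - 3*506)/506)/(4 - 1*350**2) + ((208 + (-148 - 11))*350)/42081 = ((1/2)*(1/506)*(-149 - 1518))/(4 - 1*122500) + ((208 - 159)*350)*(1/42081) = ((1/2)*(1/506)*(-1667))/(4 - 122500) + (49*350)*(1/42081) = -1667/1012/(-122496) + 17150*(1/42081) = -1667/1012*(-1/122496) + 17150/42081 = 1667/123965952 + 17150/42081 = 708695408609/1738870408704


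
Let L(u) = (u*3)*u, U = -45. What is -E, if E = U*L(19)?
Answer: 48735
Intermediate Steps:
L(u) = 3*u² (L(u) = (3*u)*u = 3*u²)
E = -48735 (E = -135*19² = -135*361 = -45*1083 = -48735)
-E = -1*(-48735) = 48735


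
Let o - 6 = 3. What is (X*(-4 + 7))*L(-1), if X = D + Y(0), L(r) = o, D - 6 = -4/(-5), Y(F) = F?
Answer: 918/5 ≈ 183.60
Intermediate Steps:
D = 34/5 (D = 6 - 4/(-5) = 6 - 4*(-⅕) = 6 + ⅘ = 34/5 ≈ 6.8000)
o = 9 (o = 6 + 3 = 9)
L(r) = 9
X = 34/5 (X = 34/5 + 0 = 34/5 ≈ 6.8000)
(X*(-4 + 7))*L(-1) = (34*(-4 + 7)/5)*9 = ((34/5)*3)*9 = (102/5)*9 = 918/5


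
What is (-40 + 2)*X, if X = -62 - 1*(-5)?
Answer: 2166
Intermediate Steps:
X = -57 (X = -62 + 5 = -57)
(-40 + 2)*X = (-40 + 2)*(-57) = -38*(-57) = 2166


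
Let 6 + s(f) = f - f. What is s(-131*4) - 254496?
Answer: -254502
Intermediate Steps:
s(f) = -6 (s(f) = -6 + (f - f) = -6 + 0 = -6)
s(-131*4) - 254496 = -6 - 254496 = -254502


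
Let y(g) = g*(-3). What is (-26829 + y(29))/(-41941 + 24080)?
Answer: 26916/17861 ≈ 1.5070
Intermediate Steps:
y(g) = -3*g
(-26829 + y(29))/(-41941 + 24080) = (-26829 - 3*29)/(-41941 + 24080) = (-26829 - 87)/(-17861) = -26916*(-1/17861) = 26916/17861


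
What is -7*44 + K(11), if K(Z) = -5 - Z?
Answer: -324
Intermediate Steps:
-7*44 + K(11) = -7*44 + (-5 - 1*11) = -308 + (-5 - 11) = -308 - 16 = -324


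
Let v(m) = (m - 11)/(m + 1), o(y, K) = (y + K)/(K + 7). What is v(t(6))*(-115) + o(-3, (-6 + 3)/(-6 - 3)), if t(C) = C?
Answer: 6297/77 ≈ 81.779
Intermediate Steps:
o(y, K) = (K + y)/(7 + K)
v(m) = (-11 + m)/(1 + m)
v(t(6))*(-115) + o(-3, (-6 + 3)/(-6 - 3)) = ((-11 + 6)/(1 + 6))*(-115) + ((-6 + 3)/(-6 - 3) - 3)/(7 + (-6 + 3)/(-6 - 3)) = (-5/7)*(-115) + (-3/(-9) - 3)/(7 - 3/(-9)) = ((⅐)*(-5))*(-115) + (-3*(-⅑) - 3)/(7 - 3*(-⅑)) = -5/7*(-115) + (⅓ - 3)/(7 + ⅓) = 575/7 - 8/3/(22/3) = 575/7 + (3/22)*(-8/3) = 575/7 - 4/11 = 6297/77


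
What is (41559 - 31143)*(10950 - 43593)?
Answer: -340009488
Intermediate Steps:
(41559 - 31143)*(10950 - 43593) = 10416*(-32643) = -340009488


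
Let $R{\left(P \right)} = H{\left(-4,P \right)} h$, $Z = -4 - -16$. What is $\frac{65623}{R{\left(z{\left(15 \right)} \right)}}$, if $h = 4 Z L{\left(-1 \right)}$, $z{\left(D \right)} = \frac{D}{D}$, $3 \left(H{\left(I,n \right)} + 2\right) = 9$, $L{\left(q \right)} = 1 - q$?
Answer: $\frac{65623}{96} \approx 683.57$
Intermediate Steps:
$H{\left(I,n \right)} = 1$ ($H{\left(I,n \right)} = -2 + \frac{1}{3} \cdot 9 = -2 + 3 = 1$)
$z{\left(D \right)} = 1$
$Z = 12$ ($Z = -4 + 16 = 12$)
$h = 96$ ($h = 4 \cdot 12 \left(1 - -1\right) = 48 \left(1 + 1\right) = 48 \cdot 2 = 96$)
$R{\left(P \right)} = 96$ ($R{\left(P \right)} = 1 \cdot 96 = 96$)
$\frac{65623}{R{\left(z{\left(15 \right)} \right)}} = \frac{65623}{96}$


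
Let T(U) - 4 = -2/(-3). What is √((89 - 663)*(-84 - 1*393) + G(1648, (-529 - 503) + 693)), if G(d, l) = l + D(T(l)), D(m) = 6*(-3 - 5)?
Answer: 3*√30379 ≈ 522.89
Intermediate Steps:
T(U) = 14/3 (T(U) = 4 - 2/(-3) = 4 - 2*(-⅓) = 4 + ⅔ = 14/3)
D(m) = -48 (D(m) = 6*(-8) = -48)
G(d, l) = -48 + l (G(d, l) = l - 48 = -48 + l)
√((89 - 663)*(-84 - 1*393) + G(1648, (-529 - 503) + 693)) = √((89 - 663)*(-84 - 1*393) + (-48 + ((-529 - 503) + 693))) = √(-574*(-84 - 393) + (-48 + (-1032 + 693))) = √(-574*(-477) + (-48 - 339)) = √(273798 - 387) = √273411 = 3*√30379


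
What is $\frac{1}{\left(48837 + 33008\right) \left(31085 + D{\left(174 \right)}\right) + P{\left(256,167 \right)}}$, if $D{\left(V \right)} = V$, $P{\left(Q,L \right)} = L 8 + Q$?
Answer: $\frac{1}{2558394447} \approx 3.9087 \cdot 10^{-10}$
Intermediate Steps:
$P{\left(Q,L \right)} = Q + 8 L$ ($P{\left(Q,L \right)} = 8 L + Q = Q + 8 L$)
$\frac{1}{\left(48837 + 33008\right) \left(31085 + D{\left(174 \right)}\right) + P{\left(256,167 \right)}} = \frac{1}{\left(48837 + 33008\right) \left(31085 + 174\right) + \left(256 + 8 \cdot 167\right)} = \frac{1}{81845 \cdot 31259 + \left(256 + 1336\right)} = \frac{1}{2558392855 + 1592} = \frac{1}{2558394447}$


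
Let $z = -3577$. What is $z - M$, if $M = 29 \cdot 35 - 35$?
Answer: $-4557$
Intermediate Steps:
$M = 980$ ($M = 1015 - 35 = 980$)
$z - M = -3577 - 980 = -4557$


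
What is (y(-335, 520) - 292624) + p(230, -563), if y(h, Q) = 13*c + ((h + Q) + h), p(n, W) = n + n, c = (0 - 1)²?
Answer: -292301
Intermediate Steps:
c = 1 (c = (-1)² = 1)
p(n, W) = 2*n
y(h, Q) = 13 + Q + 2*h (y(h, Q) = 13*1 + ((h + Q) + h) = 13 + ((Q + h) + h) = 13 + (Q + 2*h) = 13 + Q + 2*h)
(y(-335, 520) - 292624) + p(230, -563) = ((13 + 520 + 2*(-335)) - 292624) + 2*230 = ((13 + 520 - 670) - 292624) + 460 = (-137 - 292624) + 460 = -292761 + 460 = -292301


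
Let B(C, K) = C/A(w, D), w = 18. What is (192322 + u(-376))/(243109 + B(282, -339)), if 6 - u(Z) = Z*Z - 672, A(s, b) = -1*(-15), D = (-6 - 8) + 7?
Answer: 28680/135071 ≈ 0.21233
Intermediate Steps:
D = -7 (D = -14 + 7 = -7)
A(s, b) = 15
u(Z) = 678 - Z**2 (u(Z) = 6 - (Z*Z - 672) = 6 - (Z**2 - 672) = 6 - (-672 + Z**2) = 6 + (672 - Z**2) = 678 - Z**2)
B(C, K) = C/15
(192322 + u(-376))/(243109 + B(282, -339)) = (192322 + (678 - 1*(-376)**2))/(243109 + (1/15)*282) = (192322 + (678 - 1*141376))/(243109 + 94/5) = (192322 + (678 - 141376))/(1215639/5) = (192322 - 140698)*(5/1215639) = 51624*(5/1215639) = 28680/135071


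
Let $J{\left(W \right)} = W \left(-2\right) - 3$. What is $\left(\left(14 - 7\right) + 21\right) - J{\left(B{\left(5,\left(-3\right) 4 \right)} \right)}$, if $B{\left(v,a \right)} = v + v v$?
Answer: $91$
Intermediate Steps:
$B{\left(v,a \right)} = v + v^{2}$
$J{\left(W \right)} = -3 - 2 W$ ($J{\left(W \right)} = - 2 W - 3 = -3 - 2 W$)
$\left(\left(14 - 7\right) + 21\right) - J{\left(B{\left(5,\left(-3\right) 4 \right)} \right)} = \left(\left(14 - 7\right) + 21\right) - \left(-3 - 2 \cdot 5 \left(1 + 5\right)\right) = \left(7 + 21\right) - \left(-3 - 2 \cdot 5 \cdot 6\right) = 28 - \left(-3 - 60\right) = 28 - -63 = 28 + 63 = 91$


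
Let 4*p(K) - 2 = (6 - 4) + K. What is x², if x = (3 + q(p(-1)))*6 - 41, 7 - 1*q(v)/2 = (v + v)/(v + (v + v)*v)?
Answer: 66049/25 ≈ 2642.0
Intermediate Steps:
p(K) = 1 + K/4 (p(K) = ½ + ((6 - 4) + K)/4 = ½ + (2 + K)/4 = ½ + (½ + K/4) = 1 + K/4)
q(v) = 14 - 4*v/(v + 2*v²) (q(v) = 14 - 2*(v + v)/(v + (v + v)*v) = 14 - 2*2*v/(v + (2*v)*v) = 14 - 2*2*v/(v + 2*v²) = 14 - 4*v/(v + 2*v²))
x = 257/5 (x = (3 + 2*(5 + 14*(1 + (¼)*(-1)))/(1 + 2*(1 + (¼)*(-1))))*6 - 41 = (3 + 2*(5 + 14*(1 - ¼))/(1 + 2*(1 - ¼)))*6 - 41 = (3 + 2*(5 + 14*(¾))/(1 + 2*(¾)))*6 - 41 = (3 + 2*(5 + 21/2)/(1 + 3/2))*6 - 41 = (3 + 2*(31/2)/(5/2))*6 - 41 = (3 + 2*(⅖)*(31/2))*6 - 41 = (3 + 62/5)*6 - 41 = (77/5)*6 - 41 = 462/5 - 41 = 257/5 ≈ 51.400)
x² = (257/5)² = 66049/25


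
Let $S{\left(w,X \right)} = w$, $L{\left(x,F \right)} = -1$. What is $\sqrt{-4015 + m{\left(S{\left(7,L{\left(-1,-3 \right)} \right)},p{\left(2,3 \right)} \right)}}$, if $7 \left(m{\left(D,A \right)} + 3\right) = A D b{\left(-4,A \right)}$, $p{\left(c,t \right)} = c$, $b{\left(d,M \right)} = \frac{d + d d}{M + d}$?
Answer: $i \sqrt{4030} \approx 63.482 i$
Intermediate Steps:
$b{\left(d,M \right)} = \frac{d + d^{2}}{M + d}$
$m{\left(D,A \right)} = -3 + \frac{12 A D}{7 \left(-4 + A\right)}$ ($m{\left(D,A \right)} = -3 + \frac{A D \left(- \frac{4 \left(1 - 4\right)}{A - 4}\right)}{7} = -3 + \frac{A D \left(\left(-4\right) \frac{1}{-4 + A} \left(-3\right)\right)}{7} = -3 + \frac{A D \frac{12}{-4 + A}}{7} = -3 + \frac{12 A D \frac{1}{-4 + A}}{7} = -3 + \frac{12 A D}{7 \left(-4 + A\right)}$)
$\sqrt{-4015 + m{\left(S{\left(7,L{\left(-1,-3 \right)} \right)},p{\left(2,3 \right)} \right)}} = \sqrt{-4015 + \frac{3 \left(28 - 14 + 4 \cdot 2 \cdot 7\right)}{7 \left(-4 + 2\right)}} = \sqrt{-4015 + \frac{3 \left(28 - 14 + 56\right)}{7 \left(-2\right)}} = \sqrt{-4015 + \frac{3}{7} \left(- \frac{1}{2}\right) 70} = \sqrt{-4015 - 15} = \sqrt{-4030} = i \sqrt{4030}$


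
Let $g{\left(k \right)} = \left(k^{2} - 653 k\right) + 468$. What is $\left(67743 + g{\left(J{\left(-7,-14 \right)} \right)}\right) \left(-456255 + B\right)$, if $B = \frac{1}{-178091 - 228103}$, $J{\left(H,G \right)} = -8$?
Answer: $- \frac{13621425867075029}{406194} \approx -3.3534 \cdot 10^{10}$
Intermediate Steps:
$B = - \frac{1}{406194}$ ($B = \frac{1}{-406194} = - \frac{1}{406194} \approx -2.4619 \cdot 10^{-6}$)
$g{\left(k \right)} = 468 + k^{2} - 653 k$
$\left(67743 + g{\left(J{\left(-7,-14 \right)} \right)}\right) \left(-456255 + B\right) = \left(67743 + \left(468 + \left(-8\right)^{2} - -5224\right)\right) \left(-456255 - \frac{1}{406194}\right) = \left(67743 + \left(468 + 64 + 5224\right)\right) \left(- \frac{185328043471}{406194}\right) = \left(67743 + 5756\right) \left(- \frac{185328043471}{406194}\right) = 73499 \left(- \frac{185328043471}{406194}\right) = - \frac{13621425867075029}{406194}$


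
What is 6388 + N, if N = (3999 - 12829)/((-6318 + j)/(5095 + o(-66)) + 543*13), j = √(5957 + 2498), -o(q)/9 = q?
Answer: 5148389742460122841/806104922667217 + 25116935*√8455/806104922667217 ≈ 6386.8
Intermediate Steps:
o(q) = -9*q
j = √8455 ≈ 91.951
N = -8830/(40152333/5689 + √8455/5689) (N = (3999 - 12829)/((-6318 + √8455)/(5095 - 9*(-66)) + 543*13) = -8830/((-6318 + √8455)/(5095 + 594) + 7059) = -8830/((-6318 + √8455)/5689 + 7059) = -8830/((-6318 + √8455)*(1/5689) + 7059) = -8830/((-6318/5689 + √8455/5689) + 7059) = -8830/(40152333/5689 + √8455/5689) ≈ -1.2511)
6388 + N = 6388 + (-1008503538059355/806104922667217 + 25116935*√8455/806104922667217) = 5148389742460122841/806104922667217 + 25116935*√8455/806104922667217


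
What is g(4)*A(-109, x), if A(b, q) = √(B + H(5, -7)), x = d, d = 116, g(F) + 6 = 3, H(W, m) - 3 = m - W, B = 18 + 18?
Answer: -9*√3 ≈ -15.588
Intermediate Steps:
B = 36
H(W, m) = 3 + m - W (H(W, m) = 3 + (m - W) = 3 + m - W)
g(F) = -3 (g(F) = -6 + 3 = -3)
x = 116
A(b, q) = 3*√3 (A(b, q) = √(36 + (3 - 7 - 1*5)) = √(36 + (3 - 7 - 5)) = √(36 - 9) = √27 = 3*√3)
g(4)*A(-109, x) = -9*√3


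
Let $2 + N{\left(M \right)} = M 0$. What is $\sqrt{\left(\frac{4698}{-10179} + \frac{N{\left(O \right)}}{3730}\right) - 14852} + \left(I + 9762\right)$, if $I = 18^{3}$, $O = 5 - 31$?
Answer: $15594 + \frac{i \sqrt{8730574628035}}{24245} \approx 15594.0 + 121.87 i$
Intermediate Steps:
$O = -26$ ($O = 5 - 31 = -26$)
$N{\left(M \right)} = -2$ ($N{\left(M \right)} = -2 + M 0 = -2 + 0 = -2$)
$I = 5832$
$\sqrt{\left(\frac{4698}{-10179} + \frac{N{\left(O \right)}}{3730}\right) - 14852} + \left(I + 9762\right) = \sqrt{\left(\frac{4698}{-10179} - \frac{2}{3730}\right) - 14852} + \left(5832 + 9762\right) = \sqrt{\left(4698 \left(- \frac{1}{10179}\right) - \frac{1}{1865}\right) - 14852} + 15594 = \sqrt{\left(- \frac{6}{13} - \frac{1}{1865}\right) - 14852} + 15594 = \sqrt{- \frac{11203}{24245} - 14852} + 15594 = \sqrt{- \frac{360097943}{24245}} + 15594 = \frac{i \sqrt{8730574628035}}{24245} + 15594 = 15594 + \frac{i \sqrt{8730574628035}}{24245}$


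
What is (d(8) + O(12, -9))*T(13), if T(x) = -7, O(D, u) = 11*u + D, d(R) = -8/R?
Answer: 616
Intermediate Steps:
O(D, u) = D + 11*u
(d(8) + O(12, -9))*T(13) = (-8/8 + (12 + 11*(-9)))*(-7) = (-8*⅛ + (12 - 99))*(-7) = (-1 - 87)*(-7) = -88*(-7) = 616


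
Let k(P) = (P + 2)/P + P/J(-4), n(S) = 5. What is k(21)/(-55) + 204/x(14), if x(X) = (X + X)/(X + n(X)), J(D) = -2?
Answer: 64033/462 ≈ 138.60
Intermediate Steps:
k(P) = -P/2 + (2 + P)/P (k(P) = (P + 2)/P + P/(-2) = (2 + P)/P + P*(-1/2) = (2 + P)/P - P/2 = -P/2 + (2 + P)/P)
x(X) = 2*X/(5 + X) (x(X) = (X + X)/(X + 5) = (2*X)/(5 + X) = 2*X/(5 + X))
k(21)/(-55) + 204/x(14) = (1 + 2/21 - 1/2*21)/(-55) + 204/((2*14/(5 + 14))) = (1 + 2*(1/21) - 21/2)*(-1/55) + 204/((2*14/19)) = (1 + 2/21 - 21/2)*(-1/55) + 204/((2*14*(1/19))) = -395/42*(-1/55) + 204/(28/19) = 79/462 + 204*(19/28) = 79/462 + 969/7 = 64033/462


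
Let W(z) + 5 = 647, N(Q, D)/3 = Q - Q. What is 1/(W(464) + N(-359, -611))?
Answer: 1/642 ≈ 0.0015576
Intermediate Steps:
N(Q, D) = 0 (N(Q, D) = 3*(Q - Q) = 3*0 = 0)
W(z) = 642 (W(z) = -5 + 647 = 642)
1/(W(464) + N(-359, -611)) = 1/(642 + 0) = 1/642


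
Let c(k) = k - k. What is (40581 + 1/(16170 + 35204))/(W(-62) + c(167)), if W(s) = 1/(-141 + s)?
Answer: -423216083885/51374 ≈ -8.2379e+6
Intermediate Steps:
c(k) = 0
(40581 + 1/(16170 + 35204))/(W(-62) + c(167)) = (40581 + 1/(16170 + 35204))/(1/(-141 - 62) + 0) = (40581 + 1/51374)/(1/(-203) + 0) = (40581 + 1/51374)/(-1/203 + 0) = 2084808295/(51374*(-1/203)) = (2084808295/51374)*(-203) = -423216083885/51374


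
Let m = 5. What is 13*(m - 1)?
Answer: 52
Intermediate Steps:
13*(m - 1) = 13*(5 - 1) = 13*4 = 52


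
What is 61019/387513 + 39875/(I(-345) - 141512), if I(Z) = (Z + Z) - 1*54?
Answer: -967394573/7875149904 ≈ -0.12284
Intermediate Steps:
I(Z) = -54 + 2*Z (I(Z) = 2*Z - 54 = -54 + 2*Z)
61019/387513 + 39875/(I(-345) - 141512) = 61019/387513 + 39875/((-54 + 2*(-345)) - 141512) = 61019*(1/387513) + 39875/((-54 - 690) - 141512) = 8717/55359 + 39875/(-744 - 141512) = 8717/55359 + 39875/(-142256) = 8717/55359 + 39875*(-1/142256) = 8717/55359 - 39875/142256 = -967394573/7875149904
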